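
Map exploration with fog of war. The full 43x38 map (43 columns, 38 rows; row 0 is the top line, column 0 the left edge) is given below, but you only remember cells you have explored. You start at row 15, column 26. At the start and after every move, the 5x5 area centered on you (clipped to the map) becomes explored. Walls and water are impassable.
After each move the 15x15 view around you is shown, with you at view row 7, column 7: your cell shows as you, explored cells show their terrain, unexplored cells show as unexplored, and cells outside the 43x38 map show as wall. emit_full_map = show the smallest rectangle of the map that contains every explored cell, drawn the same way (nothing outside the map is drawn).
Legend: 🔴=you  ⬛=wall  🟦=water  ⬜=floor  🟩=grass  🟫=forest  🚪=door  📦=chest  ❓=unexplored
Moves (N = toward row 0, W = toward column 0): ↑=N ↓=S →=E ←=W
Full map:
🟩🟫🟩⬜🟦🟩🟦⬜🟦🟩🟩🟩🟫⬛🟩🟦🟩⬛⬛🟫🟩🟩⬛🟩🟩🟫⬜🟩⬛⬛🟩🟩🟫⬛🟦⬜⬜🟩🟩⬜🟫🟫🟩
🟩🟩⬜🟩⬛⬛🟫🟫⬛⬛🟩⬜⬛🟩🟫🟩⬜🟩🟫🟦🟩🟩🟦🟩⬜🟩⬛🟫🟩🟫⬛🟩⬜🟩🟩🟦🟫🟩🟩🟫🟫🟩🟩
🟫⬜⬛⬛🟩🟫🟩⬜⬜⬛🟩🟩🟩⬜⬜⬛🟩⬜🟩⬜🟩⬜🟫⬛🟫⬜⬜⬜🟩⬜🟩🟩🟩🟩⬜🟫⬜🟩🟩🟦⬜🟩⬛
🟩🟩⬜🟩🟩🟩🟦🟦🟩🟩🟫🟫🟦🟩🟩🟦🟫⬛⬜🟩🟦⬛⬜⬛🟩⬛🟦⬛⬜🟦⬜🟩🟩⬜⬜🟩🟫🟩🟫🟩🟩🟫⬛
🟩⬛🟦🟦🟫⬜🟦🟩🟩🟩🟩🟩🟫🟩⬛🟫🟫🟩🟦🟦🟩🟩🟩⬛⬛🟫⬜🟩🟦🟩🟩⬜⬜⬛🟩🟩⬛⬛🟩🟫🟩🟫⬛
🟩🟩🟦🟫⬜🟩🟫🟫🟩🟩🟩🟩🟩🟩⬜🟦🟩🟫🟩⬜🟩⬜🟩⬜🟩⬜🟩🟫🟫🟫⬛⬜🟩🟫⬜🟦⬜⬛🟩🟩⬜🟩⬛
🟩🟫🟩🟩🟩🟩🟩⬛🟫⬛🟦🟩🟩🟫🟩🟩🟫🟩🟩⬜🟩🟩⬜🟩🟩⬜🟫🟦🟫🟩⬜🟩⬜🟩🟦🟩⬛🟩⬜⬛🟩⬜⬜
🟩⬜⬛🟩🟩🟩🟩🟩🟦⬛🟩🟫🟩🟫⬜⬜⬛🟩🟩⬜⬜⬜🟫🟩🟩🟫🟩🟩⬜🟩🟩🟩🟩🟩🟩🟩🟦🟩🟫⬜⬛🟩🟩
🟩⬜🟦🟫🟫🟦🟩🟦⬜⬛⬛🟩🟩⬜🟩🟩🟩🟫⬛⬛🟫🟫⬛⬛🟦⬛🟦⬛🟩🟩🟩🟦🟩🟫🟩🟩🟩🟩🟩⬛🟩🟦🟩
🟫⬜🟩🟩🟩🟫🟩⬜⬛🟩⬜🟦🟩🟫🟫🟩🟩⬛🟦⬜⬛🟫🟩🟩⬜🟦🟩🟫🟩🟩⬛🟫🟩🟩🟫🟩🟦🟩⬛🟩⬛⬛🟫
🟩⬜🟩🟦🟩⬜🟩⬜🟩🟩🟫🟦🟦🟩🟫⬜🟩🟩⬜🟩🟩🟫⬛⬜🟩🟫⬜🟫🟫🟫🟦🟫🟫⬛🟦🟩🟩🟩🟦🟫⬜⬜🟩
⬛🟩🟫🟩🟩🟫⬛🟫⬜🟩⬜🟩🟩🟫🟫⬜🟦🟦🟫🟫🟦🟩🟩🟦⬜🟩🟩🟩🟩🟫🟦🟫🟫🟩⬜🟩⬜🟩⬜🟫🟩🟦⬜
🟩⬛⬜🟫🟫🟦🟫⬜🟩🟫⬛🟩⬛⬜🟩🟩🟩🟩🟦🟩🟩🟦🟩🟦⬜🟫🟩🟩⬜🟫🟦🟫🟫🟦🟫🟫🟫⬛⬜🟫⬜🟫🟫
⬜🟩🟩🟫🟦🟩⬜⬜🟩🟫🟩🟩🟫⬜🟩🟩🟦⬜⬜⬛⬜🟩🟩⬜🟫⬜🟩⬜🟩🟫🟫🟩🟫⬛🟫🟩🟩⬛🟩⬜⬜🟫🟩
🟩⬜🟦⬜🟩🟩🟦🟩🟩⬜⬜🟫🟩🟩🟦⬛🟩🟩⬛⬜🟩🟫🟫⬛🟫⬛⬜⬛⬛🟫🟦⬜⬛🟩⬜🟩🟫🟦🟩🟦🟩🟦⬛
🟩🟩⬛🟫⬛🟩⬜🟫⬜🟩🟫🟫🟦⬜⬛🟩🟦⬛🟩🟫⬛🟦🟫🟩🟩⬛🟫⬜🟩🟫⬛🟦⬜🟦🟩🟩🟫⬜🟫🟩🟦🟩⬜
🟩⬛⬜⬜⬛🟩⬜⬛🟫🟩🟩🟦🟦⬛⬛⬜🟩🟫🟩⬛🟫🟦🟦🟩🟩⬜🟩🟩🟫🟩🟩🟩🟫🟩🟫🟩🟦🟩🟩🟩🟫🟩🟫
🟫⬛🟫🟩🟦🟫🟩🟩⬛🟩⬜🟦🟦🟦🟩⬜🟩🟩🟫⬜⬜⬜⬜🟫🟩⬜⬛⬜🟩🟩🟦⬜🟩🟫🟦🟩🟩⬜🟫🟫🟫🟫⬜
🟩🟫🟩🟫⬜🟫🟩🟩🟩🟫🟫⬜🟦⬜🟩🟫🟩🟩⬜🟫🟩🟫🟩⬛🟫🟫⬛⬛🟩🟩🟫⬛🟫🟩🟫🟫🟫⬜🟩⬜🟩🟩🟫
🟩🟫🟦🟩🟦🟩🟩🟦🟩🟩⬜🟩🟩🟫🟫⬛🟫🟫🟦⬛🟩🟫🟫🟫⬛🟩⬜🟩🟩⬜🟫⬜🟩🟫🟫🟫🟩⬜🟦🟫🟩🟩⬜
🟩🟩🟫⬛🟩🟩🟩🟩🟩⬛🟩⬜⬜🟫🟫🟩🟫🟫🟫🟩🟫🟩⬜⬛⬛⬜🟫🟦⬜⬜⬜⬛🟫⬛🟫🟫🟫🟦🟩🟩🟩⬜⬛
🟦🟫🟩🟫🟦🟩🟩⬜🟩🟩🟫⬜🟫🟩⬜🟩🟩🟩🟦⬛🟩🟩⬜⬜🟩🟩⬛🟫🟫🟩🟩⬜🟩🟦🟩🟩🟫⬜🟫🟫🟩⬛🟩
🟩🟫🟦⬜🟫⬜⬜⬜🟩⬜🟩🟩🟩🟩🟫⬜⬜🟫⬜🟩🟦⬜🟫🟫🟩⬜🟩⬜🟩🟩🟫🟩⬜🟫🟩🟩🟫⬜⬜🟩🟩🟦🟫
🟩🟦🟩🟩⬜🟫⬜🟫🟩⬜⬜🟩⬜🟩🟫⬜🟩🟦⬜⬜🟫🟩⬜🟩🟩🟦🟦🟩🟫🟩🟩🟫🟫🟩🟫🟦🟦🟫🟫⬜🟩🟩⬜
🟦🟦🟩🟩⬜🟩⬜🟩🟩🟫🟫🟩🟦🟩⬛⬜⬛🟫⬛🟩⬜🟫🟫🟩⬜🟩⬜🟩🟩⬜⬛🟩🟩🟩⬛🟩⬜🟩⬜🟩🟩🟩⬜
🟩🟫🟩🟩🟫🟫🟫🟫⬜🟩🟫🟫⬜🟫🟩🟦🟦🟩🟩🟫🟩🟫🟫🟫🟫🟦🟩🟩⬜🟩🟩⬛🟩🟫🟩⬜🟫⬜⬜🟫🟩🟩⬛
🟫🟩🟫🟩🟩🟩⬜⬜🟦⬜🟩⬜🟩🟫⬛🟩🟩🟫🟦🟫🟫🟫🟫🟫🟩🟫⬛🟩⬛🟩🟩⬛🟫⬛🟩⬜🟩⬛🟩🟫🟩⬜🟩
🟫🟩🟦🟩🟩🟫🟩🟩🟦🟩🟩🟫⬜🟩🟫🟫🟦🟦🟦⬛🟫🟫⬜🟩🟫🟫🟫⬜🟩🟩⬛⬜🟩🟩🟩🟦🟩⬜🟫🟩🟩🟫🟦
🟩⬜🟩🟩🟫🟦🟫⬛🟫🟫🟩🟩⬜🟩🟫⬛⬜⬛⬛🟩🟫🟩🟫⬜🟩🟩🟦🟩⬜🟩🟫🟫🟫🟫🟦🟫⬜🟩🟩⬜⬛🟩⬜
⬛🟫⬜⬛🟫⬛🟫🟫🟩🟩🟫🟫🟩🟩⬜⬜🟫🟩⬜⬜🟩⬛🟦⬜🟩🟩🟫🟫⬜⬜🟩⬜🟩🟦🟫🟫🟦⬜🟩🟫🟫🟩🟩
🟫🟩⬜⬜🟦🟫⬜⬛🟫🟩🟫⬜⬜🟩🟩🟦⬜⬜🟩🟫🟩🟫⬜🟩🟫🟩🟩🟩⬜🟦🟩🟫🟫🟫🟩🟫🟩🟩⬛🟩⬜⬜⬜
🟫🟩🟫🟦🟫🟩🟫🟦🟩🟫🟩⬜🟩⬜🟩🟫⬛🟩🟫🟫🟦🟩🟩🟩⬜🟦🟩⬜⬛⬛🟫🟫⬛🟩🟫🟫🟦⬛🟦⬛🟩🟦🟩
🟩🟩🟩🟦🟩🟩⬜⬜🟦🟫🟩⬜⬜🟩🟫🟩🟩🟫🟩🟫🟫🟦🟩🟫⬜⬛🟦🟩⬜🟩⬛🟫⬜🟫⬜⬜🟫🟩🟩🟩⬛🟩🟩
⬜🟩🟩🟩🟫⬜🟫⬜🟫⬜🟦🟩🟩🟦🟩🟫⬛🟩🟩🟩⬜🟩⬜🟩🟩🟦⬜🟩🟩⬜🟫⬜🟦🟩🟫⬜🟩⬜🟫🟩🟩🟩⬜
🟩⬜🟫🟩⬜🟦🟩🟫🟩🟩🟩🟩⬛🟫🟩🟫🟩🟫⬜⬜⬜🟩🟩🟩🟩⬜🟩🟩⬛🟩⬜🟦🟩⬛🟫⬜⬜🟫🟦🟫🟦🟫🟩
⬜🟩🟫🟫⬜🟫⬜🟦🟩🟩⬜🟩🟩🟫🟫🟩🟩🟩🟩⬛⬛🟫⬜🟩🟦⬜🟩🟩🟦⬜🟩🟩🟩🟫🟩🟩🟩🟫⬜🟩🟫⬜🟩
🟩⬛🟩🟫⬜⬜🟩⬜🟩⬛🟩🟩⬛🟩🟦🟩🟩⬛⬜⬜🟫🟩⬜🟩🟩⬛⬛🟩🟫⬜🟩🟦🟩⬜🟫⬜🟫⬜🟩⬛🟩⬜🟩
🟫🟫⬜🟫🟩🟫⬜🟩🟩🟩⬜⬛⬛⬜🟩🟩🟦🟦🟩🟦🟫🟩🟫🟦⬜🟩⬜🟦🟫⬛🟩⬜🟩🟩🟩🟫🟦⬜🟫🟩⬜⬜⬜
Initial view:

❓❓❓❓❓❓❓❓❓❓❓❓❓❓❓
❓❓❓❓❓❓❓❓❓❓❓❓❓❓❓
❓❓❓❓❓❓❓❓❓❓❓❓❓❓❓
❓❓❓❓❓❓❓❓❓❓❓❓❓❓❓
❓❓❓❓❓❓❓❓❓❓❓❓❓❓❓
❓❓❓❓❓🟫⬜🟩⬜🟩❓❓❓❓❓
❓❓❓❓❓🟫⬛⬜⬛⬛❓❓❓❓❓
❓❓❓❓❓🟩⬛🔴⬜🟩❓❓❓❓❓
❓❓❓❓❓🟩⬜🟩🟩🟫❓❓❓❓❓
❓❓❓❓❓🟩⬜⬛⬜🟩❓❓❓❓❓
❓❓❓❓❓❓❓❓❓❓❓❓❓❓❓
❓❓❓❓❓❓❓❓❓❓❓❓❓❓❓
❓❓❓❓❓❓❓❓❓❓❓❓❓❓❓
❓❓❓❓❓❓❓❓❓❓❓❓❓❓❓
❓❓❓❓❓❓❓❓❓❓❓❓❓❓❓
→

❓❓❓❓❓❓❓❓❓❓❓❓❓❓❓
❓❓❓❓❓❓❓❓❓❓❓❓❓❓❓
❓❓❓❓❓❓❓❓❓❓❓❓❓❓❓
❓❓❓❓❓❓❓❓❓❓❓❓❓❓❓
❓❓❓❓❓❓❓❓❓❓❓❓❓❓❓
❓❓❓❓🟫⬜🟩⬜🟩🟫❓❓❓❓❓
❓❓❓❓🟫⬛⬜⬛⬛🟫❓❓❓❓❓
❓❓❓❓🟩⬛🟫🔴🟩🟫❓❓❓❓❓
❓❓❓❓🟩⬜🟩🟩🟫🟩❓❓❓❓❓
❓❓❓❓🟩⬜⬛⬜🟩🟩❓❓❓❓❓
❓❓❓❓❓❓❓❓❓❓❓❓❓❓❓
❓❓❓❓❓❓❓❓❓❓❓❓❓❓❓
❓❓❓❓❓❓❓❓❓❓❓❓❓❓❓
❓❓❓❓❓❓❓❓❓❓❓❓❓❓❓
❓❓❓❓❓❓❓❓❓❓❓❓❓❓❓

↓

❓❓❓❓❓❓❓❓❓❓❓❓❓❓❓
❓❓❓❓❓❓❓❓❓❓❓❓❓❓❓
❓❓❓❓❓❓❓❓❓❓❓❓❓❓❓
❓❓❓❓❓❓❓❓❓❓❓❓❓❓❓
❓❓❓❓🟫⬜🟩⬜🟩🟫❓❓❓❓❓
❓❓❓❓🟫⬛⬜⬛⬛🟫❓❓❓❓❓
❓❓❓❓🟩⬛🟫⬜🟩🟫❓❓❓❓❓
❓❓❓❓🟩⬜🟩🔴🟫🟩❓❓❓❓❓
❓❓❓❓🟩⬜⬛⬜🟩🟩❓❓❓❓❓
❓❓❓❓❓🟫⬛⬛🟩🟩❓❓❓❓❓
❓❓❓❓❓❓❓❓❓❓❓❓❓❓❓
❓❓❓❓❓❓❓❓❓❓❓❓❓❓❓
❓❓❓❓❓❓❓❓❓❓❓❓❓❓❓
❓❓❓❓❓❓❓❓❓❓❓❓❓❓❓
❓❓❓❓❓❓❓❓❓❓❓❓❓❓❓

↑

❓❓❓❓❓❓❓❓❓❓❓❓❓❓❓
❓❓❓❓❓❓❓❓❓❓❓❓❓❓❓
❓❓❓❓❓❓❓❓❓❓❓❓❓❓❓
❓❓❓❓❓❓❓❓❓❓❓❓❓❓❓
❓❓❓❓❓❓❓❓❓❓❓❓❓❓❓
❓❓❓❓🟫⬜🟩⬜🟩🟫❓❓❓❓❓
❓❓❓❓🟫⬛⬜⬛⬛🟫❓❓❓❓❓
❓❓❓❓🟩⬛🟫🔴🟩🟫❓❓❓❓❓
❓❓❓❓🟩⬜🟩🟩🟫🟩❓❓❓❓❓
❓❓❓❓🟩⬜⬛⬜🟩🟩❓❓❓❓❓
❓❓❓❓❓🟫⬛⬛🟩🟩❓❓❓❓❓
❓❓❓❓❓❓❓❓❓❓❓❓❓❓❓
❓❓❓❓❓❓❓❓❓❓❓❓❓❓❓
❓❓❓❓❓❓❓❓❓❓❓❓❓❓❓
❓❓❓❓❓❓❓❓❓❓❓❓❓❓❓

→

❓❓❓❓❓❓❓❓❓❓❓❓❓❓❓
❓❓❓❓❓❓❓❓❓❓❓❓❓❓❓
❓❓❓❓❓❓❓❓❓❓❓❓❓❓❓
❓❓❓❓❓❓❓❓❓❓❓❓❓❓❓
❓❓❓❓❓❓❓❓❓❓❓❓❓❓❓
❓❓❓🟫⬜🟩⬜🟩🟫🟫❓❓❓❓❓
❓❓❓🟫⬛⬜⬛⬛🟫🟦❓❓❓❓❓
❓❓❓🟩⬛🟫⬜🔴🟫⬛❓❓❓❓❓
❓❓❓🟩⬜🟩🟩🟫🟩🟩❓❓❓❓❓
❓❓❓🟩⬜⬛⬜🟩🟩🟦❓❓❓❓❓
❓❓❓❓🟫⬛⬛🟩🟩❓❓❓❓❓❓
❓❓❓❓❓❓❓❓❓❓❓❓❓❓❓
❓❓❓❓❓❓❓❓❓❓❓❓❓❓❓
❓❓❓❓❓❓❓❓❓❓❓❓❓❓❓
❓❓❓❓❓❓❓❓❓❓❓❓❓❓❓

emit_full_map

🟫⬜🟩⬜🟩🟫🟫
🟫⬛⬜⬛⬛🟫🟦
🟩⬛🟫⬜🔴🟫⬛
🟩⬜🟩🟩🟫🟩🟩
🟩⬜⬛⬜🟩🟩🟦
❓🟫⬛⬛🟩🟩❓

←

❓❓❓❓❓❓❓❓❓❓❓❓❓❓❓
❓❓❓❓❓❓❓❓❓❓❓❓❓❓❓
❓❓❓❓❓❓❓❓❓❓❓❓❓❓❓
❓❓❓❓❓❓❓❓❓❓❓❓❓❓❓
❓❓❓❓❓❓❓❓❓❓❓❓❓❓❓
❓❓❓❓🟫⬜🟩⬜🟩🟫🟫❓❓❓❓
❓❓❓❓🟫⬛⬜⬛⬛🟫🟦❓❓❓❓
❓❓❓❓🟩⬛🟫🔴🟩🟫⬛❓❓❓❓
❓❓❓❓🟩⬜🟩🟩🟫🟩🟩❓❓❓❓
❓❓❓❓🟩⬜⬛⬜🟩🟩🟦❓❓❓❓
❓❓❓❓❓🟫⬛⬛🟩🟩❓❓❓❓❓
❓❓❓❓❓❓❓❓❓❓❓❓❓❓❓
❓❓❓❓❓❓❓❓❓❓❓❓❓❓❓
❓❓❓❓❓❓❓❓❓❓❓❓❓❓❓
❓❓❓❓❓❓❓❓❓❓❓❓❓❓❓

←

❓❓❓❓❓❓❓❓❓❓❓❓❓❓❓
❓❓❓❓❓❓❓❓❓❓❓❓❓❓❓
❓❓❓❓❓❓❓❓❓❓❓❓❓❓❓
❓❓❓❓❓❓❓❓❓❓❓❓❓❓❓
❓❓❓❓❓❓❓❓❓❓❓❓❓❓❓
❓❓❓❓❓🟫⬜🟩⬜🟩🟫🟫❓❓❓
❓❓❓❓❓🟫⬛⬜⬛⬛🟫🟦❓❓❓
❓❓❓❓❓🟩⬛🔴⬜🟩🟫⬛❓❓❓
❓❓❓❓❓🟩⬜🟩🟩🟫🟩🟩❓❓❓
❓❓❓❓❓🟩⬜⬛⬜🟩🟩🟦❓❓❓
❓❓❓❓❓❓🟫⬛⬛🟩🟩❓❓❓❓
❓❓❓❓❓❓❓❓❓❓❓❓❓❓❓
❓❓❓❓❓❓❓❓❓❓❓❓❓❓❓
❓❓❓❓❓❓❓❓❓❓❓❓❓❓❓
❓❓❓❓❓❓❓❓❓❓❓❓❓❓❓

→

❓❓❓❓❓❓❓❓❓❓❓❓❓❓❓
❓❓❓❓❓❓❓❓❓❓❓❓❓❓❓
❓❓❓❓❓❓❓❓❓❓❓❓❓❓❓
❓❓❓❓❓❓❓❓❓❓❓❓❓❓❓
❓❓❓❓❓❓❓❓❓❓❓❓❓❓❓
❓❓❓❓🟫⬜🟩⬜🟩🟫🟫❓❓❓❓
❓❓❓❓🟫⬛⬜⬛⬛🟫🟦❓❓❓❓
❓❓❓❓🟩⬛🟫🔴🟩🟫⬛❓❓❓❓
❓❓❓❓🟩⬜🟩🟩🟫🟩🟩❓❓❓❓
❓❓❓❓🟩⬜⬛⬜🟩🟩🟦❓❓❓❓
❓❓❓❓❓🟫⬛⬛🟩🟩❓❓❓❓❓
❓❓❓❓❓❓❓❓❓❓❓❓❓❓❓
❓❓❓❓❓❓❓❓❓❓❓❓❓❓❓
❓❓❓❓❓❓❓❓❓❓❓❓❓❓❓
❓❓❓❓❓❓❓❓❓❓❓❓❓❓❓

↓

❓❓❓❓❓❓❓❓❓❓❓❓❓❓❓
❓❓❓❓❓❓❓❓❓❓❓❓❓❓❓
❓❓❓❓❓❓❓❓❓❓❓❓❓❓❓
❓❓❓❓❓❓❓❓❓❓❓❓❓❓❓
❓❓❓❓🟫⬜🟩⬜🟩🟫🟫❓❓❓❓
❓❓❓❓🟫⬛⬜⬛⬛🟫🟦❓❓❓❓
❓❓❓❓🟩⬛🟫⬜🟩🟫⬛❓❓❓❓
❓❓❓❓🟩⬜🟩🔴🟫🟩🟩❓❓❓❓
❓❓❓❓🟩⬜⬛⬜🟩🟩🟦❓❓❓❓
❓❓❓❓❓🟫⬛⬛🟩🟩❓❓❓❓❓
❓❓❓❓❓❓❓❓❓❓❓❓❓❓❓
❓❓❓❓❓❓❓❓❓❓❓❓❓❓❓
❓❓❓❓❓❓❓❓❓❓❓❓❓❓❓
❓❓❓❓❓❓❓❓❓❓❓❓❓❓❓
❓❓❓❓❓❓❓❓❓❓❓❓❓❓❓

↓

❓❓❓❓❓❓❓❓❓❓❓❓❓❓❓
❓❓❓❓❓❓❓❓❓❓❓❓❓❓❓
❓❓❓❓❓❓❓❓❓❓❓❓❓❓❓
❓❓❓❓🟫⬜🟩⬜🟩🟫🟫❓❓❓❓
❓❓❓❓🟫⬛⬜⬛⬛🟫🟦❓❓❓❓
❓❓❓❓🟩⬛🟫⬜🟩🟫⬛❓❓❓❓
❓❓❓❓🟩⬜🟩🟩🟫🟩🟩❓❓❓❓
❓❓❓❓🟩⬜⬛🔴🟩🟩🟦❓❓❓❓
❓❓❓❓❓🟫⬛⬛🟩🟩❓❓❓❓❓
❓❓❓❓❓🟩⬜🟩🟩⬜❓❓❓❓❓
❓❓❓❓❓❓❓❓❓❓❓❓❓❓❓
❓❓❓❓❓❓❓❓❓❓❓❓❓❓❓
❓❓❓❓❓❓❓❓❓❓❓❓❓❓❓
❓❓❓❓❓❓❓❓❓❓❓❓❓❓❓
❓❓❓❓❓❓❓❓❓❓❓❓❓❓❓

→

❓❓❓❓❓❓❓❓❓❓❓❓❓❓❓
❓❓❓❓❓❓❓❓❓❓❓❓❓❓❓
❓❓❓❓❓❓❓❓❓❓❓❓❓❓❓
❓❓❓🟫⬜🟩⬜🟩🟫🟫❓❓❓❓❓
❓❓❓🟫⬛⬜⬛⬛🟫🟦❓❓❓❓❓
❓❓❓🟩⬛🟫⬜🟩🟫⬛❓❓❓❓❓
❓❓❓🟩⬜🟩🟩🟫🟩🟩❓❓❓❓❓
❓❓❓🟩⬜⬛⬜🔴🟩🟦❓❓❓❓❓
❓❓❓❓🟫⬛⬛🟩🟩🟫❓❓❓❓❓
❓❓❓❓🟩⬜🟩🟩⬜🟫❓❓❓❓❓
❓❓❓❓❓❓❓❓❓❓❓❓❓❓❓
❓❓❓❓❓❓❓❓❓❓❓❓❓❓❓
❓❓❓❓❓❓❓❓❓❓❓❓❓❓❓
❓❓❓❓❓❓❓❓❓❓❓❓❓❓❓
❓❓❓❓❓❓❓❓❓❓❓❓❓❓❓

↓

❓❓❓❓❓❓❓❓❓❓❓❓❓❓❓
❓❓❓❓❓❓❓❓❓❓❓❓❓❓❓
❓❓❓🟫⬜🟩⬜🟩🟫🟫❓❓❓❓❓
❓❓❓🟫⬛⬜⬛⬛🟫🟦❓❓❓❓❓
❓❓❓🟩⬛🟫⬜🟩🟫⬛❓❓❓❓❓
❓❓❓🟩⬜🟩🟩🟫🟩🟩❓❓❓❓❓
❓❓❓🟩⬜⬛⬜🟩🟩🟦❓❓❓❓❓
❓❓❓❓🟫⬛⬛🔴🟩🟫❓❓❓❓❓
❓❓❓❓🟩⬜🟩🟩⬜🟫❓❓❓❓❓
❓❓❓❓❓🟫🟦⬜⬜⬜❓❓❓❓❓
❓❓❓❓❓❓❓❓❓❓❓❓❓❓❓
❓❓❓❓❓❓❓❓❓❓❓❓❓❓❓
❓❓❓❓❓❓❓❓❓❓❓❓❓❓❓
❓❓❓❓❓❓❓❓❓❓❓❓❓❓❓
❓❓❓❓❓❓❓❓❓❓❓❓❓❓❓

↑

❓❓❓❓❓❓❓❓❓❓❓❓❓❓❓
❓❓❓❓❓❓❓❓❓❓❓❓❓❓❓
❓❓❓❓❓❓❓❓❓❓❓❓❓❓❓
❓❓❓🟫⬜🟩⬜🟩🟫🟫❓❓❓❓❓
❓❓❓🟫⬛⬜⬛⬛🟫🟦❓❓❓❓❓
❓❓❓🟩⬛🟫⬜🟩🟫⬛❓❓❓❓❓
❓❓❓🟩⬜🟩🟩🟫🟩🟩❓❓❓❓❓
❓❓❓🟩⬜⬛⬜🔴🟩🟦❓❓❓❓❓
❓❓❓❓🟫⬛⬛🟩🟩🟫❓❓❓❓❓
❓❓❓❓🟩⬜🟩🟩⬜🟫❓❓❓❓❓
❓❓❓❓❓🟫🟦⬜⬜⬜❓❓❓❓❓
❓❓❓❓❓❓❓❓❓❓❓❓❓❓❓
❓❓❓❓❓❓❓❓❓❓❓❓❓❓❓
❓❓❓❓❓❓❓❓❓❓❓❓❓❓❓
❓❓❓❓❓❓❓❓❓❓❓❓❓❓❓

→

❓❓❓❓❓❓❓❓❓❓❓❓❓❓❓
❓❓❓❓❓❓❓❓❓❓❓❓❓❓❓
❓❓❓❓❓❓❓❓❓❓❓❓❓❓❓
❓❓🟫⬜🟩⬜🟩🟫🟫❓❓❓❓❓❓
❓❓🟫⬛⬜⬛⬛🟫🟦❓❓❓❓❓❓
❓❓🟩⬛🟫⬜🟩🟫⬛🟦❓❓❓❓❓
❓❓🟩⬜🟩🟩🟫🟩🟩🟩❓❓❓❓❓
❓❓🟩⬜⬛⬜🟩🔴🟦⬜❓❓❓❓❓
❓❓❓🟫⬛⬛🟩🟩🟫⬛❓❓❓❓❓
❓❓❓🟩⬜🟩🟩⬜🟫⬜❓❓❓❓❓
❓❓❓❓🟫🟦⬜⬜⬜❓❓❓❓❓❓
❓❓❓❓❓❓❓❓❓❓❓❓❓❓❓
❓❓❓❓❓❓❓❓❓❓❓❓❓❓❓
❓❓❓❓❓❓❓❓❓❓❓❓❓❓❓
❓❓❓❓❓❓❓❓❓❓❓❓❓❓❓

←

❓❓❓❓❓❓❓❓❓❓❓❓❓❓❓
❓❓❓❓❓❓❓❓❓❓❓❓❓❓❓
❓❓❓❓❓❓❓❓❓❓❓❓❓❓❓
❓❓❓🟫⬜🟩⬜🟩🟫🟫❓❓❓❓❓
❓❓❓🟫⬛⬜⬛⬛🟫🟦❓❓❓❓❓
❓❓❓🟩⬛🟫⬜🟩🟫⬛🟦❓❓❓❓
❓❓❓🟩⬜🟩🟩🟫🟩🟩🟩❓❓❓❓
❓❓❓🟩⬜⬛⬜🔴🟩🟦⬜❓❓❓❓
❓❓❓❓🟫⬛⬛🟩🟩🟫⬛❓❓❓❓
❓❓❓❓🟩⬜🟩🟩⬜🟫⬜❓❓❓❓
❓❓❓❓❓🟫🟦⬜⬜⬜❓❓❓❓❓
❓❓❓❓❓❓❓❓❓❓❓❓❓❓❓
❓❓❓❓❓❓❓❓❓❓❓❓❓❓❓
❓❓❓❓❓❓❓❓❓❓❓❓❓❓❓
❓❓❓❓❓❓❓❓❓❓❓❓❓❓❓

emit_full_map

🟫⬜🟩⬜🟩🟫🟫❓
🟫⬛⬜⬛⬛🟫🟦❓
🟩⬛🟫⬜🟩🟫⬛🟦
🟩⬜🟩🟩🟫🟩🟩🟩
🟩⬜⬛⬜🔴🟩🟦⬜
❓🟫⬛⬛🟩🟩🟫⬛
❓🟩⬜🟩🟩⬜🟫⬜
❓❓🟫🟦⬜⬜⬜❓


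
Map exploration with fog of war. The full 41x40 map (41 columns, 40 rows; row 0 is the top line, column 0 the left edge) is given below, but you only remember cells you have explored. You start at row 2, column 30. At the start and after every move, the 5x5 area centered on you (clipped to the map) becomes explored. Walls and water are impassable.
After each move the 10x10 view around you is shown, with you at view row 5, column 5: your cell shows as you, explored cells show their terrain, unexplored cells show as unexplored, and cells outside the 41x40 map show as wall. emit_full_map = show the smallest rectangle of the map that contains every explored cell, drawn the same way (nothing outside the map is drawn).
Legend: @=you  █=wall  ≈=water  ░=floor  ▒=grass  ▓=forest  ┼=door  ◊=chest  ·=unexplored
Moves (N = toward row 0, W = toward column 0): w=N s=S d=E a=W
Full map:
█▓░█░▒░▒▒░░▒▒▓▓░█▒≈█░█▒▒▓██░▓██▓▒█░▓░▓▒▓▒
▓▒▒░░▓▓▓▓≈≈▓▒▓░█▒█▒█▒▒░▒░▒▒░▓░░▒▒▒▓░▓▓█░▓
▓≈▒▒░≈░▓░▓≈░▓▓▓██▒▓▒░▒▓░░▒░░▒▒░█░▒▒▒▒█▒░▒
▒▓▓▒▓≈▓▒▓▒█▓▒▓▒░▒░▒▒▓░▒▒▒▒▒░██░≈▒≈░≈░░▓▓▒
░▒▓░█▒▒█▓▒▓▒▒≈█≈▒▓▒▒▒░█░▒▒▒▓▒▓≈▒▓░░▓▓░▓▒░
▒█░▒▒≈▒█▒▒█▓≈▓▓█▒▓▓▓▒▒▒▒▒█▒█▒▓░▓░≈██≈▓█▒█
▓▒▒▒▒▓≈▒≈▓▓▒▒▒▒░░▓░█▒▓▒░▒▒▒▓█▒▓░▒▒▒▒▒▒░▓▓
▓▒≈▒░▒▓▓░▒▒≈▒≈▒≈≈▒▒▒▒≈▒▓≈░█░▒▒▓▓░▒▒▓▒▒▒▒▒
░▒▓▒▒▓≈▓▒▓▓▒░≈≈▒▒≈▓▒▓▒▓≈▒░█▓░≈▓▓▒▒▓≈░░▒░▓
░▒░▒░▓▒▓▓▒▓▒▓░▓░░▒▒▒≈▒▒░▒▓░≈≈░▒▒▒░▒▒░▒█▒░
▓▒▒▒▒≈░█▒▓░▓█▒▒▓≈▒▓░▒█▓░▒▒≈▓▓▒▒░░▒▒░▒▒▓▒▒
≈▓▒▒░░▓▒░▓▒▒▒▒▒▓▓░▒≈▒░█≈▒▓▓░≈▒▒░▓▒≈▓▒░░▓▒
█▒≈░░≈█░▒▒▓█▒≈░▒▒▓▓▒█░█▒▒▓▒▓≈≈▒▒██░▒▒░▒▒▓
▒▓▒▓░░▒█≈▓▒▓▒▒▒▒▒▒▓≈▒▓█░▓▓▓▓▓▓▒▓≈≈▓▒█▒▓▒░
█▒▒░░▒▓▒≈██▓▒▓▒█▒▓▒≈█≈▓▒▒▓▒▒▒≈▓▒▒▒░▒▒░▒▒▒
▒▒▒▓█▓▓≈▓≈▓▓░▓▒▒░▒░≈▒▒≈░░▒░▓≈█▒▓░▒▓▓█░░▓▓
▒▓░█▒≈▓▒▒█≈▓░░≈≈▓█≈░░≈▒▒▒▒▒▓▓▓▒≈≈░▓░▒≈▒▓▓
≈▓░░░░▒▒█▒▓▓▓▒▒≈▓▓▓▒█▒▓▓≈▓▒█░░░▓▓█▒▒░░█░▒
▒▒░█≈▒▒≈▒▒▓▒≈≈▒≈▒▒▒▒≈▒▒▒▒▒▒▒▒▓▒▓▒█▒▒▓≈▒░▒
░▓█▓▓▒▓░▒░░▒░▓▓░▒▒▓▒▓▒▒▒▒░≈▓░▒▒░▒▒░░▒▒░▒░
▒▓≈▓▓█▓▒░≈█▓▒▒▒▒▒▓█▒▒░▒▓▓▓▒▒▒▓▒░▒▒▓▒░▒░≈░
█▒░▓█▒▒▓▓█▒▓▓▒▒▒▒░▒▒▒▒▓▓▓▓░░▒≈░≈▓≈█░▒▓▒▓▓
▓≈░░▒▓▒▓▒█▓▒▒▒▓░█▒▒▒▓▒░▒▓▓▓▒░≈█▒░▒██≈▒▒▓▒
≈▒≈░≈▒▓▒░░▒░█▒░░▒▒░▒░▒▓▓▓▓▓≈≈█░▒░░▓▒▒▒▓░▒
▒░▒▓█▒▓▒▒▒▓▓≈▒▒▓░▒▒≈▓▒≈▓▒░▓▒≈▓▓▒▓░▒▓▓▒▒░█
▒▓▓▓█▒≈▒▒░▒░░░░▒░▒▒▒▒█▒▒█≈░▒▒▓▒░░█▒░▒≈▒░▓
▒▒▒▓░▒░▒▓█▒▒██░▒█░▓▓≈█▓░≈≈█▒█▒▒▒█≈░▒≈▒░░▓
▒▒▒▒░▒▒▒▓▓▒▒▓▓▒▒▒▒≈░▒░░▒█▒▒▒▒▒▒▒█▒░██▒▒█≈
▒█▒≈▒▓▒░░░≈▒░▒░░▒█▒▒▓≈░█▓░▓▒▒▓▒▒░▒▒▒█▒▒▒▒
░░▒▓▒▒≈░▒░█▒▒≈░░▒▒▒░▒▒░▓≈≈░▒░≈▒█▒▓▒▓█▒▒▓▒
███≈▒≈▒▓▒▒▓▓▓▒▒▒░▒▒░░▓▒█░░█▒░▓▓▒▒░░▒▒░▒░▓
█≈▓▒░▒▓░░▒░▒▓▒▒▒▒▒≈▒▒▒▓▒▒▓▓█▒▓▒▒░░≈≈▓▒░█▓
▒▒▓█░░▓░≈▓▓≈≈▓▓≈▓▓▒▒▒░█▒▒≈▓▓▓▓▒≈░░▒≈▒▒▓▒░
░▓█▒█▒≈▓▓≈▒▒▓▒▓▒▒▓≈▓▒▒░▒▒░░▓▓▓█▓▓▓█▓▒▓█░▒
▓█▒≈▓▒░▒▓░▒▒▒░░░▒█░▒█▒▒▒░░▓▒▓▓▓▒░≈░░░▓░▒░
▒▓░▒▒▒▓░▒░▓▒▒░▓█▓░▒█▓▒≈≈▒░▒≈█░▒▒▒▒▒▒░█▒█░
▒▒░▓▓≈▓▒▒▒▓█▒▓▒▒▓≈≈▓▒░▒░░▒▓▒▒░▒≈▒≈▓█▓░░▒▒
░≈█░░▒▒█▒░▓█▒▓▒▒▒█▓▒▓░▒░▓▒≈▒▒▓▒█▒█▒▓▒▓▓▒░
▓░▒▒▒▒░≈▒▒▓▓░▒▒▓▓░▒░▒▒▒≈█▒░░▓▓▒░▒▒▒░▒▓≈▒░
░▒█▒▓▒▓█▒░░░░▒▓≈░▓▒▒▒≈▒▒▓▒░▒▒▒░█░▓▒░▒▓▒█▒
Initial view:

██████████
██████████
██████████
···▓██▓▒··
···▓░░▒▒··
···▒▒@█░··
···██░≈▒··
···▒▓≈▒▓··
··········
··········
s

██████████
██████████
···▓██▓▒··
···▓░░▒▒··
···▒▒░█░··
···██@≈▒··
···▒▓≈▒▓··
···▒▓░▓░··
··········
··········

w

██████████
██████████
██████████
···▓██▓▒··
···▓░░▒▒··
···▒▒@█░··
···██░≈▒··
···▒▓≈▒▓··
···▒▓░▓░··
··········

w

██████████
██████████
██████████
██████████
···▓██▓▒··
···▓░@▒▒··
···▒▒░█░··
···██░≈▒··
···▒▓≈▒▓··
···▒▓░▓░··

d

██████████
██████████
██████████
██████████
··▓██▓▒█··
··▓░░@▒▒··
··▒▒░█░▒··
··██░≈▒≈··
··▒▓≈▒▓···
··▒▓░▓░···

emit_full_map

▓██▓▒█
▓░░@▒▒
▒▒░█░▒
██░≈▒≈
▒▓≈▒▓·
▒▓░▓░·

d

██████████
██████████
██████████
██████████
·▓██▓▒█░··
·▓░░▒@▒▓··
·▒▒░█░▒▒··
·██░≈▒≈░··
·▒▓≈▒▓····
·▒▓░▓░····

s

██████████
██████████
██████████
·▓██▓▒█░··
·▓░░▒▒▒▓··
·▒▒░█@▒▒··
·██░≈▒≈░··
·▒▓≈▒▓░░··
·▒▓░▓░····
··········

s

██████████
██████████
·▓██▓▒█░··
·▓░░▒▒▒▓··
·▒▒░█░▒▒··
·██░≈@≈░··
·▒▓≈▒▓░░··
·▒▓░▓░≈█··
··········
··········

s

██████████
·▓██▓▒█░··
·▓░░▒▒▒▓··
·▒▒░█░▒▒··
·██░≈▒≈░··
·▒▓≈▒@░░··
·▒▓░▓░≈█··
···▓░▒▒▒··
··········
··········

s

·▓██▓▒█░··
·▓░░▒▒▒▓··
·▒▒░█░▒▒··
·██░≈▒≈░··
·▒▓≈▒▓░░··
·▒▓░▓@≈█··
···▓░▒▒▒··
···▓▓░▒▒··
··········
··········

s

·▓░░▒▒▒▓··
·▒▒░█░▒▒··
·██░≈▒≈░··
·▒▓≈▒▓░░··
·▒▓░▓░≈█··
···▓░@▒▒··
···▓▓░▒▒··
···▓▓▒▒▓··
··········
··········

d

▓░░▒▒▒▓···
▒▒░█░▒▒···
██░≈▒≈░···
▒▓≈▒▓░░▓··
▒▓░▓░≈██··
··▓░▒@▒▒··
··▓▓░▒▒▓··
··▓▓▒▒▓≈··
··········
··········

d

░░▒▒▒▓····
▒░█░▒▒····
█░≈▒≈░····
▓≈▒▓░░▓▓··
▓░▓░≈██≈··
·▓░▒▒@▒▒··
·▓▓░▒▒▓▒··
·▓▓▒▒▓≈░··
··········
··········

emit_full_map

▓██▓▒█░··
▓░░▒▒▒▓··
▒▒░█░▒▒··
██░≈▒≈░··
▒▓≈▒▓░░▓▓
▒▓░▓░≈██≈
··▓░▒▒@▒▒
··▓▓░▒▒▓▒
··▓▓▒▒▓≈░

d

░▒▒▒▓·····
░█░▒▒·····
░≈▒≈░·····
≈▒▓░░▓▓░··
░▓░≈██≈▓··
▓░▒▒▒@▒▒··
▓▓░▒▒▓▒▒··
▓▓▒▒▓≈░░··
··········
··········

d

▒▒▒▓······
█░▒▒······
≈▒≈░······
▒▓░░▓▓░▓··
▓░≈██≈▓█··
░▒▒▒▒@▒░··
▓░▒▒▓▒▒▒··
▓▒▒▓≈░░▒··
··········
··········

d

▒▒▓······█
░▒▒······█
▒≈░······█
▓░░▓▓░▓▒·█
░≈██≈▓█▒·█
▒▒▒▒▒@░▓·█
░▒▒▓▒▒▒▒·█
▒▒▓≈░░▒░·█
·········█
·········█

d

▒▓······██
▒▒······██
≈░······██
░░▓▓░▓▒░██
≈██≈▓█▒███
▒▒▒▒▒@▓▓██
▒▒▓▒▒▒▒▒██
▒▓≈░░▒░▓██
········██
········██

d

▓······███
▒······███
░······███
░▓▓░▓▒░███
██≈▓█▒████
▒▒▒▒░@▓███
▒▓▒▒▒▒▒███
▓≈░░▒░▓███
·······███
·······███

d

······████
······████
······████
▓▓░▓▒░████
█≈▓█▒█████
▒▒▒░▓@████
▓▒▒▒▒▒████
≈░░▒░▓████
······████
······████

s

······████
······████
▓▓░▓▒░████
█≈▓█▒█████
▒▒▒░▓▓████
▓▒▒▒▒@████
≈░░▒░▓████
···█▒░████
······████
······████

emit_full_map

▓██▓▒█░······
▓░░▒▒▒▓······
▒▒░█░▒▒······
██░≈▒≈░······
▒▓≈▒▓░░▓▓░▓▒░
▒▓░▓░≈██≈▓█▒█
··▓░▒▒▒▒▒▒░▓▓
··▓▓░▒▒▓▒▒▒▒@
··▓▓▒▒▓≈░░▒░▓
··········█▒░

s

······████
▓▓░▓▒░████
█≈▓█▒█████
▒▒▒░▓▓████
▓▒▒▒▒▒████
≈░░▒░@████
···█▒░████
···▓▒▒████
······████
······████

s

▓▓░▓▒░████
█≈▓█▒█████
▒▒▒░▓▓████
▓▒▒▒▒▒████
≈░░▒░▓████
···█▒@████
···▓▒▒████
···░▓▒████
······████
······████

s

█≈▓█▒█████
▒▒▒░▓▓████
▓▒▒▒▒▒████
≈░░▒░▓████
···█▒░████
···▓▒@████
···░▓▒████
···▒▒▓████
······████
······████

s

▒▒▒░▓▓████
▓▒▒▒▒▒████
≈░░▒░▓████
···█▒░████
···▓▒▒████
···░▓@████
···▒▒▓████
···▓▒░████
······████
······████

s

▓▒▒▒▒▒████
≈░░▒░▓████
···█▒░████
···▓▒▒████
···░▓▒████
···▒▒@████
···▓▒░████
···▒▒▒████
······████
······████

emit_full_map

▓██▓▒█░······
▓░░▒▒▒▓······
▒▒░█░▒▒······
██░≈▒≈░······
▒▓≈▒▓░░▓▓░▓▒░
▒▓░▓░≈██≈▓█▒█
··▓░▒▒▒▒▒▒░▓▓
··▓▓░▒▒▓▒▒▒▒▒
··▓▓▒▒▓≈░░▒░▓
··········█▒░
··········▓▒▒
··········░▓▒
··········▒▒@
··········▓▒░
··········▒▒▒

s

≈░░▒░▓████
···█▒░████
···▓▒▒████
···░▓▒████
···▒▒▓████
···▓▒@████
···▒▒▒████
···░▓▓████
······████
······████

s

···█▒░████
···▓▒▒████
···░▓▒████
···▒▒▓████
···▓▒░████
···▒▒@████
···░▓▓████
···▒▓▓████
······████
······████

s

···▓▒▒████
···░▓▒████
···▒▒▓████
···▓▒░████
···▒▒▒████
···░▓@████
···▒▓▓████
···█░▒████
······████
······████

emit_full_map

▓██▓▒█░······
▓░░▒▒▒▓······
▒▒░█░▒▒······
██░≈▒≈░······
▒▓≈▒▓░░▓▓░▓▒░
▒▓░▓░≈██≈▓█▒█
··▓░▒▒▒▒▒▒░▓▓
··▓▓░▒▒▓▒▒▒▒▒
··▓▓▒▒▓≈░░▒░▓
··········█▒░
··········▓▒▒
··········░▓▒
··········▒▒▓
··········▓▒░
··········▒▒▒
··········░▓@
··········▒▓▓
··········█░▒


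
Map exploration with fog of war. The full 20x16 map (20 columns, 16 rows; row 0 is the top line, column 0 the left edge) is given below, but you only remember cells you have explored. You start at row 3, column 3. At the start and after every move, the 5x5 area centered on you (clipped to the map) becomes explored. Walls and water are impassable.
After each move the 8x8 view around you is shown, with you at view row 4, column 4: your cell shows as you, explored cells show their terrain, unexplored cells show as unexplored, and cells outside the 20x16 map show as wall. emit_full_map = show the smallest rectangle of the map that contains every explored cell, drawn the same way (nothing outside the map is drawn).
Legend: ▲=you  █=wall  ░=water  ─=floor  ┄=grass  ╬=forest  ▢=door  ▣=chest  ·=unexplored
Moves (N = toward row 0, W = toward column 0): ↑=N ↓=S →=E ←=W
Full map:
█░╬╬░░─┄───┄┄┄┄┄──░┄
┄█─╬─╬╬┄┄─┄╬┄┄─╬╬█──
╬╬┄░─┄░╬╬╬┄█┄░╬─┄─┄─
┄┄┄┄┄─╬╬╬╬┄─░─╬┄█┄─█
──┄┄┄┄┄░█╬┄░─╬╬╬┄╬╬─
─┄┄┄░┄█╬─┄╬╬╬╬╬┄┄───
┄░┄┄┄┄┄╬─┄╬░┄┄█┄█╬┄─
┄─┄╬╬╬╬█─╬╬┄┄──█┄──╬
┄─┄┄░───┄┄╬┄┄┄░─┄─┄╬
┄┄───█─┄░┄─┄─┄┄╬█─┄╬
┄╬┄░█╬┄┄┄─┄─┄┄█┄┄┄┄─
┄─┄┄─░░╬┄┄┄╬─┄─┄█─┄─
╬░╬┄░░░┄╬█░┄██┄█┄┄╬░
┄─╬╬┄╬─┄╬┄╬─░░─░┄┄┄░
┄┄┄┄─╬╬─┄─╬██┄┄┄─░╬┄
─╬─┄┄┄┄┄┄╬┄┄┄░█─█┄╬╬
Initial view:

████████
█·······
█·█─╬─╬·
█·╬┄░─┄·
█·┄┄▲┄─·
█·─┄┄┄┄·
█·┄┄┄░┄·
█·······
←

████████
██······
██┄█─╬─╬
██╬╬┄░─┄
██┄┄▲┄┄─
██──┄┄┄┄
██─┄┄┄░┄
██······

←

████████
███·····
███┄█─╬─
███╬╬┄░─
███┄▲┄┄┄
███──┄┄┄
███─┄┄┄░
███·····

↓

███·····
███┄█─╬─
███╬╬┄░─
███┄┄┄┄┄
███─▲┄┄┄
███─┄┄┄░
███┄░┄┄·
███·····

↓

███┄█─╬─
███╬╬┄░─
███┄┄┄┄┄
███──┄┄┄
███─▲┄┄░
███┄░┄┄·
███┄─┄╬·
███·····

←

████┄█─╬
████╬╬┄░
████┄┄┄┄
████──┄┄
████▲┄┄┄
████┄░┄┄
████┄─┄╬
████····

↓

████╬╬┄░
████┄┄┄┄
████──┄┄
████─┄┄┄
████▲░┄┄
████┄─┄╬
████┄─┄·
████····

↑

████┄█─╬
████╬╬┄░
████┄┄┄┄
████──┄┄
████▲┄┄┄
████┄░┄┄
████┄─┄╬
████┄─┄·

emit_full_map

┄█─╬─╬
╬╬┄░─┄
┄┄┄┄┄─
──┄┄┄┄
▲┄┄┄░┄
┄░┄┄··
┄─┄╬··
┄─┄···

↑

████····
████┄█─╬
████╬╬┄░
████┄┄┄┄
████▲─┄┄
████─┄┄┄
████┄░┄┄
████┄─┄╬

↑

████████
████····
████┄█─╬
████╬╬┄░
████▲┄┄┄
████──┄┄
████─┄┄┄
████┄░┄┄

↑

████████
████████
█████░╬·
████┄█─╬
████▲╬┄░
████┄┄┄┄
████──┄┄
████─┄┄┄

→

████████
████████
████░╬╬·
███┄█─╬─
███╬▲┄░─
███┄┄┄┄┄
███──┄┄┄
███─┄┄┄░

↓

████████
████░╬╬·
███┄█─╬─
███╬╬┄░─
███┄▲┄┄┄
███──┄┄┄
███─┄┄┄░
███┄░┄┄·

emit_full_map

█░╬╬··
┄█─╬─╬
╬╬┄░─┄
┄▲┄┄┄─
──┄┄┄┄
─┄┄┄░┄
┄░┄┄··
┄─┄╬··
┄─┄···

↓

████░╬╬·
███┄█─╬─
███╬╬┄░─
███┄┄┄┄┄
███─▲┄┄┄
███─┄┄┄░
███┄░┄┄·
███┄─┄╬·

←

█████░╬╬
████┄█─╬
████╬╬┄░
████┄┄┄┄
████▲─┄┄
████─┄┄┄
████┄░┄┄
████┄─┄╬

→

████░╬╬·
███┄█─╬─
███╬╬┄░─
███┄┄┄┄┄
███─▲┄┄┄
███─┄┄┄░
███┄░┄┄·
███┄─┄╬·

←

█████░╬╬
████┄█─╬
████╬╬┄░
████┄┄┄┄
████▲─┄┄
████─┄┄┄
████┄░┄┄
████┄─┄╬

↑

████████
█████░╬╬
████┄█─╬
████╬╬┄░
████▲┄┄┄
████──┄┄
████─┄┄┄
████┄░┄┄

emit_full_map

█░╬╬··
┄█─╬─╬
╬╬┄░─┄
▲┄┄┄┄─
──┄┄┄┄
─┄┄┄░┄
┄░┄┄··
┄─┄╬··
┄─┄···


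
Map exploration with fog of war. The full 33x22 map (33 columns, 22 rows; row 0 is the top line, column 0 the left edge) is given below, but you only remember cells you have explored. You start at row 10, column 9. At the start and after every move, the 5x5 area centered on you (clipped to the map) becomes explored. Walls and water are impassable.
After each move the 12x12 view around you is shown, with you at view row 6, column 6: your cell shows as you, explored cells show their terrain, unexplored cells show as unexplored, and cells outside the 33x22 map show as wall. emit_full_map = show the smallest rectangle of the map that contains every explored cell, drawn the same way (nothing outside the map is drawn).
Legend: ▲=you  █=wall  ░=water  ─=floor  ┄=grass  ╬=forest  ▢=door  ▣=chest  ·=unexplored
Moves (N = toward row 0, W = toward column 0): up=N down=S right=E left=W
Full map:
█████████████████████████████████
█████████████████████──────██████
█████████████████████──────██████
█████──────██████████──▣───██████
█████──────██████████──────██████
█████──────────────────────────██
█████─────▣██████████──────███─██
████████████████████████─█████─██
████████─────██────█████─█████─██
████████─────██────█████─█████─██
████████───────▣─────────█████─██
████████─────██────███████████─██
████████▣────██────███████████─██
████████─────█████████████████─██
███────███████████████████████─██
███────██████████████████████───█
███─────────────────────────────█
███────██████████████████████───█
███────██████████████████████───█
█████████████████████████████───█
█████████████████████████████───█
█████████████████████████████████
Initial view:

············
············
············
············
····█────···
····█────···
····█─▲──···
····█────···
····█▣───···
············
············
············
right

············
············
············
············
···█─────···
···█─────···
···█──▲──···
···█─────···
···█▣────···
············
············
············

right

············
············
············
············
··█─────█···
··█─────█···
··█───▲──···
··█─────█···
··█▣────█···
············
············
············

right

············
············
············
············
·█─────██···
·█─────██···
·█────▲──···
·█─────██···
·█▣────██···
············
············
············

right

············
············
············
············
█─────██─···
█─────██─···
█─────▲─▣···
█─────██─···
█▣────██─···
············
············
············

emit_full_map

█─────██─
█─────██─
█─────▲─▣
█─────██─
█▣────██─

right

············
············
············
············
─────██──···
─────██──···
──────▲▣─···
─────██──···
▣────██──···
············
············
············

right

············
············
············
············
────██───···
────██───···
──────▲──···
────██───···
────██───···
············
············
············

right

············
············
············
············
───██────···
───██────···
─────▣▲──···
───██────···
───██────···
············
············
············

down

············
············
············
───██────···
───██────···
─────▣───···
───██─▲──···
───██────···
····█████···
············
············
············

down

············
············
───██────···
───██────···
─────▣───···
───██────···
───██─▲──···
····█████···
····█████···
············
············
············

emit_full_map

█─────██────
█─────██────
█───────▣───
█─────██────
█▣────██─▲──
·······█████
·······█████

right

············
············
──██────····
──██────····
────▣────···
──██────█···
──██──▲─█···
···██████···
···██████···
············
············
············

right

············
············
─██────·····
─██────·····
───▣─────···
─██────██···
─██───▲██···
··███████···
··███████···
············
············
············

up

············
············
············
─██────·····
─██────██···
───▣─────···
─██───▲██···
─██────██···
··███████···
··███████···
············
············

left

············
············
············
──██────····
──██────██··
────▣─────··
──██──▲─██··
──██────██··
···███████··
···███████··
············
············

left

············
············
············
───██────···
───██────██·
─────▣─────·
───██─▲──██·
───██────██·
····███████·
····███████·
············
············

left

············
············
············
────██────··
────██────██
──────▣─────
────██▲───██
────██────██
····████████
·····███████
············
············

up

············
············
············
············
────██────··
────██────██
──────▲─────
────██────██
────██────██
····████████
·····███████
············

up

············
············
············
············
····█████···
────██────··
────██▲───██
──────▣─────
────██────██
────██────██
····████████
·····███████

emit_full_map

······█████···
█─────██────··
█─────██▲───██
█───────▣─────
█─────██────██
█▣────██────██
······████████
·······███████

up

············
············
············
············
····█████···
····█████···
────██▲───··
────██────██
──────▣─────
────██────██
────██────██
····████████

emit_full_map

······█████···
······█████···
█─────██▲───··
█─────██────██
█───────▣─────
█─────██────██
█▣────██────██
······████████
·······███████
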